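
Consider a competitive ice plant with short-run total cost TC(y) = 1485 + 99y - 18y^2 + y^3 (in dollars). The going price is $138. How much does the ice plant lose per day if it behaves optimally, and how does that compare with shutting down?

Profit = -$133 at y = 13

AVC = 99 - 18y + y^2; min AVC = $18 at y = 9. Since P = $138 ≥ min AVC, the firm produces.
With MC = 99 - 36y + 3y^2, P = MC on the upward-sloping part at y* = 13.
TR = 138·13 = 1794. TC = 1485 + 442 = 1927. Profit = 1794 − 1927 = -$133.
Shutting down would mean losing the fixed cost of $1485, so operating at a loss of $133 is better by $1352.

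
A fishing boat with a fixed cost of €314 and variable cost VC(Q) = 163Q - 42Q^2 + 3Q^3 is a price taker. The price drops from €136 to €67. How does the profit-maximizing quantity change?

AVC = 163 - 42Q + 3Q^2, minimized at Q = 7 where min AVC = €16. MC = 163 - 84Q + 9Q^2.
With P = €136 above the shutdown price, P = MC gives Q = 9.
At P = €67 ≥ min AVC, set P = MC: Q = 8. The firm stays open but cuts output.

Output falls from 9 to 8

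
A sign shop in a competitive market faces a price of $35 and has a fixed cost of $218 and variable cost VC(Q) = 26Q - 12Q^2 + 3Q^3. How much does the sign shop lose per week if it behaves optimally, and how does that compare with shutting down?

AVC = 26 - 12Q + 3Q^2; min AVC = $14 at Q = 2. Since P = $35 ≥ min AVC, the firm produces.
With MC = 26 - 24Q + 9Q^2, P = MC on the upward-sloping part at Q* = 3.
TR = 35·3 = 105. TC = 218 + 51 = 269. Profit = 105 − 269 = -$164.
Shutting down would mean losing the fixed cost of $218, so operating at a loss of $164 is better by $54.

Profit = -$164 at Q = 3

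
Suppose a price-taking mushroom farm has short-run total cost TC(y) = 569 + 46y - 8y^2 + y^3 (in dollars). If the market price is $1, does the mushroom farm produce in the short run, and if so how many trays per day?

From TC, MC = TC'(y) = 46 - 16y + 3y^2 and AVC = VC/y = 46 - 8y + y^2.
The AVC parabola has its vertex at y = 8/2 = 4, where AVC = 46 - 8·4 + 4^2 = $30.
Since P = $1 < min AVC = $30, price fails to cover variable cost at any output.
Best response: produce nothing and absorb the $569 fixed cost.

Shut down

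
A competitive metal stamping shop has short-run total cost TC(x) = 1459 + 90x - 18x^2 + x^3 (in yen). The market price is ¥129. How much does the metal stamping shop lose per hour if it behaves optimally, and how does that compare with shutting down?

Profit = -¥107 at x = 13

AVC = 90 - 18x + x^2; min AVC = ¥9 at x = 9. Since P = ¥129 ≥ min AVC, the firm produces.
MC = 90 - 36x + 3x^2. Setting P = MC and taking the root on the rising branch gives x* = 13.
TR = 129·13 = 1677. TC = 1459 + 325 = 1784. Profit = 1677 − 1784 = -¥107.
Shutting down would mean losing the fixed cost of ¥1459, so operating at a loss of ¥107 is better by ¥1352.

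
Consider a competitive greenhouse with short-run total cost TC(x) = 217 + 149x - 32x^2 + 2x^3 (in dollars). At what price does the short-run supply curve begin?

The firm shuts down when price falls below the minimum of average variable cost. AVC = VC/x = 149 - 32x + 2x^2.
At the minimum of AVC, MC = AVC. MC = 149 - 64x + 6x^2; setting MC = AVC gives 4x^2 - 32x = 0, so x = 8. min AVC = 21.
The firm shuts down for any P below $21.

$21 per unit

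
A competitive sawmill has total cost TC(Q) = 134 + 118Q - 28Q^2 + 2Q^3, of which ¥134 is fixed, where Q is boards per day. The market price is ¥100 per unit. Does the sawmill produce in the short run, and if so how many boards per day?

Produce at Q = 9

From TC, MC = TC'(Q) = 118 - 56Q + 6Q^2 and AVC = VC/Q = 118 - 28Q + 2Q^2.
The AVC parabola has its vertex at Q = 28/4 = 7, where AVC = 118 - 28·7 + 2·7^2 = ¥20.
P = ¥100 exceeds min AVC = ¥20, so the firm stays open.
Solving P = MC: 18 - 56Q + 6Q^2 = 0 ⇒ Q = 1/3 or 9. On the upward-sloping branch, Q* = 9.
Check: AVC at Q = 9 is ¥28 ≤ P, so revenue covers variable cost.
Profit = P·Q − TC = 100·9 − 386 = ¥514.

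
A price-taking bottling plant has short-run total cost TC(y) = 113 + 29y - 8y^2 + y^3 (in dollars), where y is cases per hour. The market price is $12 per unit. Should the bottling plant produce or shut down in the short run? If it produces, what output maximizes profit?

Shut down

From TC, MC = TC'(y) = 29 - 16y + 3y^2 and AVC = VC/y = 29 - 8y + y^2.
The AVC parabola has its vertex at y = 8/2 = 4, where AVC = 29 - 8·4 + 4^2 = $13.
Since P = $12 < min AVC = $13, price fails to cover variable cost at any output.
The firm minimizes its loss by shutting down and losing only its fixed cost of $113.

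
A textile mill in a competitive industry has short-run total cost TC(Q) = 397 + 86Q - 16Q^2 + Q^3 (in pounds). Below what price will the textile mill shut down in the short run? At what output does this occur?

£22 per unit, at Q = 8

The firm shuts down when price falls below the minimum of average variable cost. AVC = VC/Q = 86 - 16Q + Q^2.
At the minimum of AVC, MC = AVC. MC = 86 - 32Q + 3Q^2; setting MC = AVC gives 2Q^2 - 16Q = 0, so Q = 8. min AVC = 22.
The firm shuts down for any P below £22.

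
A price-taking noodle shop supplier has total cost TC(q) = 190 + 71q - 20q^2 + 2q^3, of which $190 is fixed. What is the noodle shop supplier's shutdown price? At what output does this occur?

The shutdown price is the minimum of AVC. VC = 71q - 20q^2 + 2q^3, so AVC = 71 - 20q + 2q^2.
dAVC/dq = -20 + 4q = 0 gives q = 5. min AVC = 71 - 20·5 + 2·5^2 = 21.
For P < $21 the firm produces nothing.

$21 per unit, at q = 5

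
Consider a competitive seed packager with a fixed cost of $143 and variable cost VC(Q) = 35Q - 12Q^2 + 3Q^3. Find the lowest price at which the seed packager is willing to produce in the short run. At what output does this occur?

$23 per unit, at Q = 2

The shutdown price is the minimum of AVC. VC = 35Q - 12Q^2 + 3Q^3, so AVC = 35 - 12Q + 3Q^2.
At the minimum of AVC, MC = AVC. MC = 35 - 24Q + 9Q^2; setting MC = AVC gives 6Q^2 - 12Q = 0, so Q = 2. min AVC = 23.
For P < $23 the firm produces nothing.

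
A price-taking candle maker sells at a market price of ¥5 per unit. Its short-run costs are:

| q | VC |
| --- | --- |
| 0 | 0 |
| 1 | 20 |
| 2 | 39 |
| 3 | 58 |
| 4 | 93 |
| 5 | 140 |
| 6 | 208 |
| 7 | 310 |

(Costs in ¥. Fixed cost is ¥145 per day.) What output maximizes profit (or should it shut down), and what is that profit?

Compute π = P·q − TC at each output: q=0: -145; q=1: -160; q=2: -174; q=3: -188; q=4: -218; q=5: -260; q=6: -323; q=7: -420.
Profit is highest at q = 0. Equivalently, the lowest AVC in the table is 58/3 ≈ ¥19.33 at q = 3, and P = ¥5 falls below it — price never covers variable cost, so the firm shuts down and loses only its fixed cost.

q = 0 (shut down); profit = -¥145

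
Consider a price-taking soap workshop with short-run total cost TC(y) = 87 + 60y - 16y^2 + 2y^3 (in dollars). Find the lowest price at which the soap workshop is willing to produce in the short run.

$28 per unit

The firm shuts down when price falls below the minimum of average variable cost. AVC = VC/y = 60 - 16y + 2y^2.
At the minimum of AVC, MC = AVC. MC = 60 - 32y + 6y^2; setting MC = AVC gives 4y^2 - 16y = 0, so y = 4. min AVC = 28.
So the shutdown price is $28.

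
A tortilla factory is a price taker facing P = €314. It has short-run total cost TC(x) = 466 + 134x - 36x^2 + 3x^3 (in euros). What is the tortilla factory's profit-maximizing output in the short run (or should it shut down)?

Produce at x = 10

Strip out fixed cost: VC = 134x - 36x^2 + 3x^3. Then AVC = 134 - 36x + 3x^2 and MC = 134 - 72x + 9x^2.
The AVC parabola has its vertex at x = 36/6 = 6, where AVC = 134 - 36·6 + 3·6^2 = €26.
Because €314 ≥ €26, revenue can cover variable cost; the firm operates.
Solving P = MC: -180 - 72x + 9x^2 = 0 ⇒ x = -2 or 10. On the upward-sloping branch, x* = 10.
Check: AVC at x = 10 is €74 ≤ P, so revenue covers variable cost.
Profit = P·x − TC = 314·10 − 1206 = €1934.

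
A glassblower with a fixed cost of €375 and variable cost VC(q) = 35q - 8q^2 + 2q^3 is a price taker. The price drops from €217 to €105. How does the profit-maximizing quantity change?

Output falls from 7 to 5

MC = 35 - 16q + 6q^2; the shutdown threshold is min AVC = €27 (at q = 2).
With P = €217 above the shutdown price, P = MC gives q = 7.
At P = €105 ≥ min AVC, set P = MC: q = 5. The firm stays open but cuts output.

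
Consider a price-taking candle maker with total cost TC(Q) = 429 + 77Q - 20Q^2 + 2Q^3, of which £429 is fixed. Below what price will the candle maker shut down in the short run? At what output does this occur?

£27 per unit, at Q = 5

The firm shuts down when price falls below the minimum of average variable cost. AVC = VC/Q = 77 - 20Q + 2Q^2.
At the minimum of AVC, MC = AVC. MC = 77 - 40Q + 6Q^2; setting MC = AVC gives 4Q^2 - 20Q = 0, so Q = 5. min AVC = 27.
So the shutdown price is £27.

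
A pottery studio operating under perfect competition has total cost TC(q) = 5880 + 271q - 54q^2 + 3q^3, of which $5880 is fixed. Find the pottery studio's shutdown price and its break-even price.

Shutdown price = $28; break-even price = $523

AVC = 271 - 54q + 3q^2; minimized at q = 9, giving min AVC = $28. That is the shutdown price.
ATC = 5880/q + 271 - 54q + 3q^2. Setting dATC/dq = −5880/q^2 − 54 + 6q = 0 gives q = 14 (since 6·14^3 − 54·14^2 = 5880).
min ATC = 5880/14 + 271 − 54·14 + 3·14^2 = $523. That is the break-even price.
Between these two prices the firm operates at a loss; above $523 it earns a profit.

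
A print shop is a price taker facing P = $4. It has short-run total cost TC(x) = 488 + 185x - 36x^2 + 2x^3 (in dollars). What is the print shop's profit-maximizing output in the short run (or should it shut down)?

Variable cost is VC = 185x - 36x^2 + 2x^3, so AVC = VC/x = 185 - 36x + 2x^2 and MC = dTC/dx = 185 - 72x + 6x^2.
AVC hits its minimum where MC = AVC, at x = 9, giving min AVC = 185 - 36·9 + 2·9^2 = $23.
With P < min AVC ($4 < $23), every unit sold adds to the loss.
The firm minimizes its loss by shutting down and losing only its fixed cost of $488.

Shut down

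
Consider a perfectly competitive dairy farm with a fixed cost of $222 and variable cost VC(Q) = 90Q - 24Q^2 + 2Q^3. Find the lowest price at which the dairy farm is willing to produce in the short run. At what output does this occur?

The firm shuts down when price falls below the minimum of average variable cost. AVC = VC/Q = 90 - 24Q + 2Q^2.
dAVC/dQ = -24 + 4Q = 0 gives Q = 6. min AVC = 90 - 24·6 + 2·6^2 = 18.
So the shutdown price is $18.

$18 per unit, at Q = 6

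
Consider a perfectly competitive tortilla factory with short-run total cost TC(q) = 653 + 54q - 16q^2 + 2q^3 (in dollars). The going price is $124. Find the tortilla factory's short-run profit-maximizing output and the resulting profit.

AVC = 54 - 16q + 2q^2 has its minimum $22 at q = 4; price $124 clears that bar, so the firm operates.
With MC = 54 - 32q + 6q^2, P = MC on the upward-sloping part at q* = 7.
TR = 124·7 = 868. TC = 653 + 280 = 933. Profit = 868 − 933 = -$65.
Shutting down would mean losing the fixed cost of $653, so operating at a loss of $65 is better by $588.

Profit = -$65 at q = 7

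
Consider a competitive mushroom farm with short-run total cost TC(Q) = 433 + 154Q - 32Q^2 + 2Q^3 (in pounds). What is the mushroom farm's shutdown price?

The shutdown price is the minimum of AVC. VC = 154Q - 32Q^2 + 2Q^3, so AVC = 154 - 32Q + 2Q^2.
At the minimum of AVC, MC = AVC. MC = 154 - 64Q + 6Q^2; setting MC = AVC gives 4Q^2 - 32Q = 0, so Q = 8. min AVC = 26.
For P < £26 the firm produces nothing.

£26 per unit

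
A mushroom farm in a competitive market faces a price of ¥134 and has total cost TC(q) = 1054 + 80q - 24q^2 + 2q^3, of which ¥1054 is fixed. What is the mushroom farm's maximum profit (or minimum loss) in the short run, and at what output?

AVC = 80 - 24q + 2q^2; min AVC = ¥8 at q = 6. Since P = ¥134 ≥ min AVC, the firm produces.
MC = 80 - 48q + 6q^2. Setting P = MC and taking the root on the rising branch gives q* = 9.
TR = 134·9 = 1206. TC = 1054 + 234 = 1288. Profit = 1206 − 1288 = -¥82.
That loss of ¥82 beats the ¥1054 the firm would lose by shutting down; producing recovers ¥972 of fixed cost.

Profit = -¥82 at q = 9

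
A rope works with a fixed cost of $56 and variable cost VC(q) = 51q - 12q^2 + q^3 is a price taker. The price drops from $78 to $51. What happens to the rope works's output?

AVC = 51 - 12q + q^2, minimized at q = 6 where min AVC = $15. MC = 51 - 24q + 3q^2.
With P = $78 above the shutdown price, P = MC gives q = 9.
At P = $51 ≥ min AVC, set P = MC: q = 8. The firm stays open but cuts output.

Output falls from 9 to 8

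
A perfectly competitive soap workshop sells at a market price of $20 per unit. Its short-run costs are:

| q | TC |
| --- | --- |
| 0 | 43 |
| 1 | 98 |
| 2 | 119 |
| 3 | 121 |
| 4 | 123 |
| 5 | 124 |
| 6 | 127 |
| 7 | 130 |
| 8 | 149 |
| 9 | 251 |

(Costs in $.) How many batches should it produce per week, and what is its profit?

Tabulate TR − TC: q=0: -43; q=1: -78; q=2: -79; q=3: -61; q=4: -43; q=5: -24; q=6: -7; q=7: 10; q=8: 11; q=9: -71.
Profit is maximized at q = 8. AVC there is 106/8 = $13.25 ≤ P, so producing beats shutting down (which would give -$43).

q = 8; profit = $11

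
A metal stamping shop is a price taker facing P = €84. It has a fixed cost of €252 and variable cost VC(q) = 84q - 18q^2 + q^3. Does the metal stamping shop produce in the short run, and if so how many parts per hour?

Produce at q = 12

Variable cost is VC = 84q - 18q^2 + q^3, so AVC = VC/q = 84 - 18q + q^2 and MC = dTC/dq = 84 - 36q + 3q^2.
AVC hits its minimum where MC = AVC, at q = 9, giving min AVC = 84 - 18·9 + 9^2 = €3.
Because €84 ≥ €3, revenue can cover variable cost; the firm operates.
P = MC gives -36q + 3q^2 = 0, with roots 0 and 12. Take the larger (rising MC): q* = 12.
Check: AVC at q = 12 is €12 ≤ P, so revenue covers variable cost.
Profit = P·q − TC = 84·12 − 396 = €612.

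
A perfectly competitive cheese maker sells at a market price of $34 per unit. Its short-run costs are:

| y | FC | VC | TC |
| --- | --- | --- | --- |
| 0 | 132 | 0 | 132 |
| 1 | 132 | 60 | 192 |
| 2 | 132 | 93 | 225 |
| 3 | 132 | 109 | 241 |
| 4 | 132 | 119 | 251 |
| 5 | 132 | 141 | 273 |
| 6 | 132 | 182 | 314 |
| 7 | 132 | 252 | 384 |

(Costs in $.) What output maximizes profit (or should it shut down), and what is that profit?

y = 5; profit = -$103

Tabulate TR − TC: y=0: -132; y=1: -158; y=2: -157; y=3: -139; y=4: -115; y=5: -103; y=6: -110; y=7: -146.
Profit is maximized at y = 5. AVC there is 141/5 = $28.20 ≤ P, so producing beats shutting down (which would give -$132).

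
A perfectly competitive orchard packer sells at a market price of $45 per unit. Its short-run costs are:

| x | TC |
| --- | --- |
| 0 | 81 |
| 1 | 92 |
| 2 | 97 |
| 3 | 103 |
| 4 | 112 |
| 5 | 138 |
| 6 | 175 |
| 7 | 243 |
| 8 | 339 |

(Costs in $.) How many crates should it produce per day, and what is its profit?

Tabulate TR − TC: x=0: -81; x=1: -47; x=2: -7; x=3: 32; x=4: 68; x=5: 87; x=6: 95; x=7: 72; x=8: 21.
Profit is maximized at x = 6. AVC there is 94/6 = $15.67 ≤ P, so producing beats shutting down (which would give -$81).

x = 6; profit = $95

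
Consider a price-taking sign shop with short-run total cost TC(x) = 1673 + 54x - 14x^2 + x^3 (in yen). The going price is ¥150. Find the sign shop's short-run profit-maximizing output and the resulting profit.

Profit = -¥233 at x = 12

AVC = 54 - 14x + x^2 has its minimum ¥5 at x = 7; price ¥150 clears that bar, so the firm operates.
MC = 54 - 28x + 3x^2. Setting P = MC and taking the root on the rising branch gives x* = 12.
TR = 150·12 = 1800. TC = 1673 + 360 = 2033. Profit = 1800 − 2033 = -¥233.
That loss of ¥233 beats the ¥1673 the firm would lose by shutting down; producing recovers ¥1440 of fixed cost.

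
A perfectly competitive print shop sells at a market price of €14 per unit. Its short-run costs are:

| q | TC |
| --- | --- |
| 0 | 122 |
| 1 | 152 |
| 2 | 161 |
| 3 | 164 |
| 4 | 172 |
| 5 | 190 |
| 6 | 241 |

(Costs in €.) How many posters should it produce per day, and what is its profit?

Profit at each row (π = 14q − TC): q=0: -122; q=1: -138; q=2: -133; q=3: -122; q=4: -116; q=5: -120; q=6: -157.
Profit is maximized at q = 4. AVC there is 50/4 = €12.50 ≤ P, so producing beats shutting down (which would give -€122).

q = 4; profit = -€116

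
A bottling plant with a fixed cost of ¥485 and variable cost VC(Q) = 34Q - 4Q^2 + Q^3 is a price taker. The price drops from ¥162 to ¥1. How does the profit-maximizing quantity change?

Output falls from 8 to 0 (the firm shuts down)

AVC = 34 - 4Q + Q^2, minimized at Q = 2 where min AVC = ¥30. MC = 34 - 8Q + 3Q^2.
With P = ¥162 above the shutdown price, P = MC gives Q = 8.
At P = ¥1 < min AVC = ¥30, price no longer covers variable cost at any output, so the firm shuts down: Q = 0.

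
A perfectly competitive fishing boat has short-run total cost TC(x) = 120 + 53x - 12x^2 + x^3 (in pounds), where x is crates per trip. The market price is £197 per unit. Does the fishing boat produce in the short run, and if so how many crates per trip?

From TC, MC = TC'(x) = 53 - 24x + 3x^2 and AVC = VC/x = 53 - 12x + x^2.
AVC is minimized where dAVC/dx = -12 + 2x = 0, at x = 6; min AVC = 53 - 12·6 + 6^2 = £17.
P = £197 exceeds min AVC = £17, so the firm stays open.
Solving P = MC: -144 - 24x + 3x^2 = 0 ⇒ x = -4 or 12. On the upward-sloping branch, x* = 12.
Check: AVC at x = 12 is £53 ≤ P, so revenue covers variable cost.
Profit = P·x − TC = 197·12 − 756 = £1608.

Produce at x = 12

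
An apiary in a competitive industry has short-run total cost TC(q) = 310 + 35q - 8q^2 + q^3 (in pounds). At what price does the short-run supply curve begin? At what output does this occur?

The firm shuts down when price falls below the minimum of average variable cost. AVC = VC/q = 35 - 8q + q^2.
At the minimum of AVC, MC = AVC. MC = 35 - 16q + 3q^2; setting MC = AVC gives 2q^2 - 8q = 0, so q = 4. min AVC = 19.
So the shutdown price is £19.

£19 per unit, at q = 4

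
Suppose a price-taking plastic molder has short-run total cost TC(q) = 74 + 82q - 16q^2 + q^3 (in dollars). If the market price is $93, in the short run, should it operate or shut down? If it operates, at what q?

Produce at q = 11

From TC, MC = TC'(q) = 82 - 32q + 3q^2 and AVC = VC/q = 82 - 16q + q^2.
AVC hits its minimum where MC = AVC, at q = 8, giving min AVC = 82 - 16·8 + 8^2 = $18.
Since P = $93 ≥ min AVC = $18, price covers variable cost and the firm should produce.
Set P = MC: 93 = 82 - 32q + 3q^2 → -11 - 32q + 3q^2 = 0. The roots are q = -1/3 and q = 11; the profit-maximizing output is on the rising part of MC, so q* = 11.
Check: AVC at q = 11 is $27 ≤ P, so revenue covers variable cost.
Profit = P·q − TC = 93·11 − 371 = $652.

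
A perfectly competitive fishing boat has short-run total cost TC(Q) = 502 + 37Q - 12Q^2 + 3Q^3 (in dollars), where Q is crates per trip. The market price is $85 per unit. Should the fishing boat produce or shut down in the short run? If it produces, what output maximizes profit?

Produce at Q = 4

Variable cost is VC = 37Q - 12Q^2 + 3Q^3, so AVC = VC/Q = 37 - 12Q + 3Q^2 and MC = dTC/dQ = 37 - 24Q + 9Q^2.
AVC is minimized where dAVC/dQ = -12 + 6Q = 0, at Q = 2; min AVC = 37 - 12·2 + 3·2^2 = $25.
Because $85 ≥ $25, revenue can cover variable cost; the firm operates.
Solving P = MC: -48 - 24Q + 9Q^2 = 0 ⇒ Q = -4/3 or 4. On the upward-sloping branch, Q* = 4.
Check: AVC at Q = 4 is $37 ≤ P, so revenue covers variable cost.
Profit = P·Q − TC = 85·4 − 650 = -$310, a loss, but smaller than the $502 fixed cost the firm would lose by shutting down.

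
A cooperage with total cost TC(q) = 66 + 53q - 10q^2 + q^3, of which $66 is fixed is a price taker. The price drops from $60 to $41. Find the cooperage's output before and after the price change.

AVC = 53 - 10q + q^2, minimized at q = 5 where min AVC = $28. MC = 53 - 20q + 3q^2.
With P = $60 above the shutdown price, P = MC gives q = 7.
At P = $41 ≥ min AVC, set P = MC: q = 6. The firm stays open but cuts output.

Output falls from 7 to 6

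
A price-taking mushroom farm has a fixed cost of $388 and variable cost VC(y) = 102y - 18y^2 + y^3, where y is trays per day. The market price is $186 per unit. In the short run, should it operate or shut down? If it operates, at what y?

Produce at y = 14

From TC, MC = TC'(y) = 102 - 36y + 3y^2 and AVC = VC/y = 102 - 18y + y^2.
AVC hits its minimum where MC = AVC, at y = 9, giving min AVC = 102 - 18·9 + 9^2 = $21.
Since P = $186 ≥ min AVC = $21, price covers variable cost and the firm should produce.
Solving P = MC: -84 - 36y + 3y^2 = 0 ⇒ y = -2 or 14. On the upward-sloping branch, y* = 14.
Check: AVC at y = 14 is $46 ≤ P, so revenue covers variable cost.
Profit = P·y − TC = 186·14 − 1032 = $1572.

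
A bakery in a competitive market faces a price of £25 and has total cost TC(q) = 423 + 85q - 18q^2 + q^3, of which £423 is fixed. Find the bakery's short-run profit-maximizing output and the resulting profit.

AVC = 85 - 18q + q^2; min AVC = £4 at q = 9. Since P = £25 ≥ min AVC, the firm produces.
With MC = 85 - 36q + 3q^2, P = MC on the upward-sloping part at q* = 10.
TR = 25·10 = 250. TC = 423 + 50 = 473. Profit = 250 − 473 = -£223.
By producing, the firm covers all variable cost plus £200 of fixed cost; shutting down would lose the full £423.

Profit = -£223 at q = 10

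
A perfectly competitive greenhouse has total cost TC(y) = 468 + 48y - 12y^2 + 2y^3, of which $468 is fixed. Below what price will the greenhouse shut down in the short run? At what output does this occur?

$30 per unit, at y = 3

The shutdown price is the minimum of AVC. VC = 48y - 12y^2 + 2y^3, so AVC = 48 - 12y + 2y^2.
At the minimum of AVC, MC = AVC. MC = 48 - 24y + 6y^2; setting MC = AVC gives 4y^2 - 12y = 0, so y = 3. min AVC = 30.
For P < $30 the firm produces nothing.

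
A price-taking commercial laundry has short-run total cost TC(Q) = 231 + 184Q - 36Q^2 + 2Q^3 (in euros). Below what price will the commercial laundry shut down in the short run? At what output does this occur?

€22 per unit, at Q = 9

Short-run supply begins at min AVC. From VC = 184Q - 36Q^2 + 2Q^3, AVC = 184 - 36Q + 2Q^2.
dAVC/dQ = -36 + 4Q = 0 gives Q = 9. min AVC = 184 - 36·9 + 2·9^2 = 22.
So the shutdown price is €22.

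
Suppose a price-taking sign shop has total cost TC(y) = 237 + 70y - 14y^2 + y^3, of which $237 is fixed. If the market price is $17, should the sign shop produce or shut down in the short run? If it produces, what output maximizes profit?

Shut down

From TC, MC = TC'(y) = 70 - 28y + 3y^2 and AVC = VC/y = 70 - 14y + y^2.
The AVC parabola has its vertex at y = 14/2 = 7, where AVC = 70 - 14·7 + 7^2 = $21.
P = $17 lies below min AVC = $21; no output level covers variable cost.
Shutting down limits the loss to fixed cost, $237.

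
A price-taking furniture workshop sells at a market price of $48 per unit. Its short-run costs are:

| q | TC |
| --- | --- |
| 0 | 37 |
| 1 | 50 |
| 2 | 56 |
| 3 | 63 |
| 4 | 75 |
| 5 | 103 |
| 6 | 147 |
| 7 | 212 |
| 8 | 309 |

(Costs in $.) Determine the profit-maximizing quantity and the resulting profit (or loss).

Profit at each row (π = 48q − TC): q=0: -37; q=1: -2; q=2: 40; q=3: 81; q=4: 117; q=5: 137; q=6: 141; q=7: 124; q=8: 75.
Profit is maximized at q = 6. AVC there is 110/6 = $18.33 ≤ P, so producing beats shutting down (which would give -$37).

q = 6; profit = $141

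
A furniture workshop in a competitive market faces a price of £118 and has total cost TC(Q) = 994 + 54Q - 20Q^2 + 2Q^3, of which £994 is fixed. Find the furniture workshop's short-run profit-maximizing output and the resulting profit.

Profit = -£226 at Q = 8

AVC = 54 - 20Q + 2Q^2; min AVC = £4 at Q = 5. Since P = £118 ≥ min AVC, the firm produces.
With MC = 54 - 40Q + 6Q^2, P = MC on the upward-sloping part at Q* = 8.
TR = 118·8 = 944. TC = 994 + 176 = 1170. Profit = 944 − 1170 = -£226.
By producing, the firm covers all variable cost plus £768 of fixed cost; shutting down would lose the full £994.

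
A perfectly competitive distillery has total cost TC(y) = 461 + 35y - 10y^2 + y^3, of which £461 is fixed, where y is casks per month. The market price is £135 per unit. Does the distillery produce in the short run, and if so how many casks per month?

Strip out fixed cost: VC = 35y - 10y^2 + y^3. Then AVC = 35 - 10y + y^2 and MC = 35 - 20y + 3y^2.
AVC is minimized where dAVC/dy = -10 + 2y = 0, at y = 5; min AVC = 35 - 10·5 + 5^2 = £10.
Because £135 ≥ £10, revenue can cover variable cost; the firm operates.
P = MC gives -100 - 20y + 3y^2 = 0, with roots -10/3 and 10. Take the larger (rising MC): y* = 10.
Check: AVC at y = 10 is £35 ≤ P, so revenue covers variable cost.
Profit = P·y − TC = 135·10 − 811 = £539.

Produce at y = 10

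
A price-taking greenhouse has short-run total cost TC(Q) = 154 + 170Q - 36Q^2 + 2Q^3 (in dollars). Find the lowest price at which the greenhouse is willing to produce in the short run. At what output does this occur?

The firm shuts down when price falls below the minimum of average variable cost. AVC = VC/Q = 170 - 36Q + 2Q^2.
dAVC/dQ = -36 + 4Q = 0 gives Q = 9. min AVC = 170 - 36·9 + 2·9^2 = 8.
The firm shuts down for any P below $8.

$8 per unit, at Q = 9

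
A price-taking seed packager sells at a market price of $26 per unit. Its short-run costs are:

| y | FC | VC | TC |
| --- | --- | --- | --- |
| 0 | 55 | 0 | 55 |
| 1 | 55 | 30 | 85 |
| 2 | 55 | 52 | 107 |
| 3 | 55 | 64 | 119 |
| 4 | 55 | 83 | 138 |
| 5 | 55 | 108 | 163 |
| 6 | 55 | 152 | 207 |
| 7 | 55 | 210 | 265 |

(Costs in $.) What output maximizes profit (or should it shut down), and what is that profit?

Profit at each row (π = 26y − TC): y=0: -55; y=1: -59; y=2: -55; y=3: -41; y=4: -34; y=5: -33; y=6: -51; y=7: -83.
Profit is maximized at y = 5. AVC there is 108/5 = $21.60 ≤ P, so producing beats shutting down (which would give -$55).

y = 5; profit = -$33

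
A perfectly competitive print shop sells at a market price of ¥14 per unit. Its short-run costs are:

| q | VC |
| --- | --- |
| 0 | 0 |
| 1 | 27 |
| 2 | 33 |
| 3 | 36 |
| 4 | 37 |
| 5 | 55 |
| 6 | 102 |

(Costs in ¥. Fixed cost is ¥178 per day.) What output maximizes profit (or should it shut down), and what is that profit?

q = 4; profit = -¥159

Compute π = P·q − TC at each output: q=0: -178; q=1: -191; q=2: -183; q=3: -172; q=4: -159; q=5: -163; q=6: -196.
Profit is maximized at q = 4. AVC there is 37/4 = ¥9.25 ≤ P, so producing beats shutting down (which would give -¥178).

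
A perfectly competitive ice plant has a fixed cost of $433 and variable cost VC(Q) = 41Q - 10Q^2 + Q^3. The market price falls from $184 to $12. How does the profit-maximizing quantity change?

AVC = 41 - 10Q + Q^2, minimized at Q = 5 where min AVC = $16. MC = 41 - 20Q + 3Q^2.
With P = $184 above the shutdown price, P = MC gives Q = 11.
At P = $12 < min AVC = $16, price no longer covers variable cost at any output, so the firm shuts down: Q = 0.

Output falls from 11 to 0 (the firm shuts down)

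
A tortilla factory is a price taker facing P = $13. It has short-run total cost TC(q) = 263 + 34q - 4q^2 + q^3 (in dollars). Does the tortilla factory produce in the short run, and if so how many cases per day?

Strip out fixed cost: VC = 34q - 4q^2 + q^3. Then AVC = 34 - 4q + q^2 and MC = 34 - 8q + 3q^2.
The AVC parabola has its vertex at q = 4/2 = 2, where AVC = 34 - 4·2 + 2^2 = $30.
P = $13 lies below min AVC = $30; no output level covers variable cost.
Shutting down limits the loss to fixed cost, $263.

Shut down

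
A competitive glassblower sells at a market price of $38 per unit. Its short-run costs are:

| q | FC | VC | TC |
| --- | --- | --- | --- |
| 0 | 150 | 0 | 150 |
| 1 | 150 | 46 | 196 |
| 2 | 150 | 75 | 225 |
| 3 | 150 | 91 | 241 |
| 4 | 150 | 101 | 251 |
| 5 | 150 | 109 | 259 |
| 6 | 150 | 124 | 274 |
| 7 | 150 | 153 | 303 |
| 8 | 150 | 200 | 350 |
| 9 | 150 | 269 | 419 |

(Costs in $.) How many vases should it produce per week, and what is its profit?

Compute π = P·q − TC at each output: q=0: -150; q=1: -158; q=2: -149; q=3: -127; q=4: -99; q=5: -69; q=6: -46; q=7: -37; q=8: -46; q=9: -77.
Profit is maximized at q = 7. AVC there is 153/7 = $21.86 ≤ P, so producing beats shutting down (which would give -$150).

q = 7; profit = -$37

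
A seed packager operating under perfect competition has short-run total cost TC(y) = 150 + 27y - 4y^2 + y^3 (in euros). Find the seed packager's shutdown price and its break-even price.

AVC = 27 - 4y + y^2; minimized at y = 2, giving min AVC = €23. That is the shutdown price.
ATC = 150/y + 27 - 4y + y^2. Setting dATC/dy = −150/y^2 − 4 + 2y = 0 gives y = 5 (since 2·5^3 − 4·5^2 = 150).
min ATC = 150/5 + 27 − 4·5 + 5^2 = €62. That is the break-even price.
Between these two prices the firm operates at a loss; above €62 it earns a profit.

Shutdown price = €23; break-even price = €62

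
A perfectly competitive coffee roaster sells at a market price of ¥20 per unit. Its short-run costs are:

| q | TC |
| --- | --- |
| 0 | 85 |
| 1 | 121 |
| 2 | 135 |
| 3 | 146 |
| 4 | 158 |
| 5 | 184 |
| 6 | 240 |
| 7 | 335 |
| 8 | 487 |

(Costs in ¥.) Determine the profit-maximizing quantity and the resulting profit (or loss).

q = 4; profit = -¥78

Compute π = P·q − TC at each output: q=0: -85; q=1: -101; q=2: -95; q=3: -86; q=4: -78; q=5: -84; q=6: -120; q=7: -195; q=8: -327.
Profit is maximized at q = 4. AVC there is 73/4 = ¥18.25 ≤ P, so producing beats shutting down (which would give -¥85).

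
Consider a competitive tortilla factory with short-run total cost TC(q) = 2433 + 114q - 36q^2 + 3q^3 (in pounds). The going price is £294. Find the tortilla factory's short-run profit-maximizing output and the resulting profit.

AVC = 114 - 36q + 3q^2; min AVC = £6 at q = 6. Since P = £294 ≥ min AVC, the firm produces.
MC = 114 - 72q + 9q^2. Setting P = MC and taking the root on the rising branch gives q* = 10.
TR = 294·10 = 2940. TC = 2433 + 540 = 2973. Profit = 2940 − 2973 = -£33.
Shutting down would mean losing the fixed cost of £2433, so operating at a loss of £33 is better by £2400.

Profit = -£33 at q = 10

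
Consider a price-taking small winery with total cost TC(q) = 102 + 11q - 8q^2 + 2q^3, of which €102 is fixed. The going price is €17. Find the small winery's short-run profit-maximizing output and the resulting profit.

AVC = 11 - 8q + 2q^2 has its minimum €3 at q = 2; price €17 clears that bar, so the firm operates.
MC = 11 - 16q + 6q^2. Setting P = MC and taking the root on the rising branch gives q* = 3.
TR = 17·3 = 51. TC = 102 + 15 = 117. Profit = 51 − 117 = -€66.
That loss of €66 beats the €102 the firm would lose by shutting down; producing recovers €36 of fixed cost.

Profit = -€66 at q = 3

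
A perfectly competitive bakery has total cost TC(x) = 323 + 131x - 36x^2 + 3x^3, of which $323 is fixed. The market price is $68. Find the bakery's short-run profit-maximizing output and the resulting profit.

Profit = -$29 at x = 7

AVC = 131 - 36x + 3x^2 has its minimum $23 at x = 6; price $68 clears that bar, so the firm operates.
With MC = 131 - 72x + 9x^2, P = MC on the upward-sloping part at x* = 7.
TR = 68·7 = 476. TC = 323 + 182 = 505. Profit = 476 − 505 = -$29.
By producing, the firm covers all variable cost plus $294 of fixed cost; shutting down would lose the full $323.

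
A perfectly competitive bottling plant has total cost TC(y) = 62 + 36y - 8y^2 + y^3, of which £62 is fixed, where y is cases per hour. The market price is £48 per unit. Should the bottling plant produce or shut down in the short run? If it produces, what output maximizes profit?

Strip out fixed cost: VC = 36y - 8y^2 + y^3. Then AVC = 36 - 8y + y^2 and MC = 36 - 16y + 3y^2.
The AVC parabola has its vertex at y = 8/2 = 4, where AVC = 36 - 8·4 + 4^2 = £20.
Because £48 ≥ £20, revenue can cover variable cost; the firm operates.
P = MC gives -12 - 16y + 3y^2 = 0, with roots -2/3 and 6. Take the larger (rising MC): y* = 6.
Check: AVC at y = 6 is £24 ≤ P, so revenue covers variable cost.
Profit = P·y − TC = 48·6 − 206 = £82.

Produce at y = 6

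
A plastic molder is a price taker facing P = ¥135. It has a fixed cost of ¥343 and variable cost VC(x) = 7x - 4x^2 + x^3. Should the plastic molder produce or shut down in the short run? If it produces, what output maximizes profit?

Variable cost is VC = 7x - 4x^2 + x^3, so AVC = VC/x = 7 - 4x + x^2 and MC = dTC/dx = 7 - 8x + 3x^2.
AVC is minimized where dAVC/dx = -4 + 2x = 0, at x = 2; min AVC = 7 - 4·2 + 2^2 = ¥3.
Since P = ¥135 ≥ min AVC = ¥3, price covers variable cost and the firm should produce.
Solving P = MC: -128 - 8x + 3x^2 = 0 ⇒ x = -16/3 or 8. On the upward-sloping branch, x* = 8.
Check: AVC at x = 8 is ¥39 ≤ P, so revenue covers variable cost.
Profit = P·x − TC = 135·8 − 655 = ¥425.

Produce at x = 8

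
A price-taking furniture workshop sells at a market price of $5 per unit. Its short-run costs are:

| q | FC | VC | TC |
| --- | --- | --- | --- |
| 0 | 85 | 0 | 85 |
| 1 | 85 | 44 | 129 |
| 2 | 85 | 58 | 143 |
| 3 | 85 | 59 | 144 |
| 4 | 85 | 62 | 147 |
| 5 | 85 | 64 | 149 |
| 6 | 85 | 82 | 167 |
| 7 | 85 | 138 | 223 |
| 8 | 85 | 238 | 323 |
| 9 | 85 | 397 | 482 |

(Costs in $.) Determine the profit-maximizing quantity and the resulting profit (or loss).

Tabulate TR − TC: q=0: -85; q=1: -124; q=2: -133; q=3: -129; q=4: -127; q=5: -124; q=6: -137; q=7: -188; q=8: -283; q=9: -437.
Profit is highest at q = 0. Equivalently, the lowest AVC in the table is 64/5 ≈ $12.80 at q = 5, and P = $5 falls below it — price never covers variable cost, so the firm shuts down and loses only its fixed cost.

q = 0 (shut down); profit = -$85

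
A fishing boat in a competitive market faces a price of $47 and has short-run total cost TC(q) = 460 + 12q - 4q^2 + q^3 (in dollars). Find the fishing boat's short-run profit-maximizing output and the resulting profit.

Profit = -$310 at q = 5

AVC = 12 - 4q + q^2; min AVC = $8 at q = 2. Since P = $47 ≥ min AVC, the firm produces.
With MC = 12 - 8q + 3q^2, P = MC on the upward-sloping part at q* = 5.
TR = 47·5 = 235. TC = 460 + 85 = 545. Profit = 235 − 545 = -$310.
Shutting down would mean losing the fixed cost of $460, so operating at a loss of $310 is better by $150.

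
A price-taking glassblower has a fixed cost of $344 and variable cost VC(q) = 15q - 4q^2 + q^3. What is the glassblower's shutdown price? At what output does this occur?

$11 per unit, at q = 2

The shutdown price is the minimum of AVC. VC = 15q - 4q^2 + q^3, so AVC = 15 - 4q + q^2.
At the minimum of AVC, MC = AVC. MC = 15 - 8q + 3q^2; setting MC = AVC gives 2q^2 - 4q = 0, so q = 2. min AVC = 11.
So the shutdown price is $11.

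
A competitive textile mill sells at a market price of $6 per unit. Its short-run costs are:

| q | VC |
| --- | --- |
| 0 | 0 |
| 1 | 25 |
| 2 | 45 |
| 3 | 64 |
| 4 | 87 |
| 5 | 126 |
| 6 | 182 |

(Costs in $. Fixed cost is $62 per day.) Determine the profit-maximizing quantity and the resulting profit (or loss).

Tabulate TR − TC: q=0: -62; q=1: -81; q=2: -95; q=3: -108; q=4: -125; q=5: -158; q=6: -208.
Profit is highest at q = 0. Equivalently, the lowest AVC in the table is 64/3 ≈ $21.33 at q = 3, and P = $6 falls below it — price never covers variable cost, so the firm shuts down and loses only its fixed cost.

q = 0 (shut down); profit = -$62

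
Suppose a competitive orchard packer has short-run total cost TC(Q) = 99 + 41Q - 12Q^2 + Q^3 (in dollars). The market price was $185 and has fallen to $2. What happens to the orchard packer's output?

MC = 41 - 24Q + 3Q^2; the shutdown threshold is min AVC = $5 (at Q = 6).
With P = $185 above the shutdown price, P = MC gives Q = 12.
At P = $2 < min AVC = $5, price no longer covers variable cost at any output, so the firm shuts down: Q = 0.

Output falls from 12 to 0 (the firm shuts down)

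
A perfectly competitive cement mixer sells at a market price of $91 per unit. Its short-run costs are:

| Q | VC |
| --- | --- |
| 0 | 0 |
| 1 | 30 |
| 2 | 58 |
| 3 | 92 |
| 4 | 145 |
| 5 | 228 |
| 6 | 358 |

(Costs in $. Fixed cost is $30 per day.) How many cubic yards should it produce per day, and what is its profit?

Compute π = P·Q − TC at each output: Q=0: -30; Q=1: 31; Q=2: 94; Q=3: 151; Q=4: 189; Q=5: 197; Q=6: 158.
Profit is maximized at Q = 5. AVC there is 228/5 = $45.60 ≤ P, so producing beats shutting down (which would give -$30).

Q = 5; profit = $197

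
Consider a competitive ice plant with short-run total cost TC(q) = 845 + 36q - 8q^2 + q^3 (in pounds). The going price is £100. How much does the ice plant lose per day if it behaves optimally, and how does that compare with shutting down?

AVC = 36 - 8q + q^2; min AVC = £20 at q = 4. Since P = £100 ≥ min AVC, the firm produces.
With MC = 36 - 16q + 3q^2, P = MC on the upward-sloping part at q* = 8.
TR = 100·8 = 800. TC = 845 + 288 = 1133. Profit = 800 − 1133 = -£333.
By producing, the firm covers all variable cost plus £512 of fixed cost; shutting down would lose the full £845.

Profit = -£333 at q = 8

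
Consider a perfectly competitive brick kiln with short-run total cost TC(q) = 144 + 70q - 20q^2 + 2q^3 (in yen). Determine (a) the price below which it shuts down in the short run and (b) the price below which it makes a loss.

Shutdown price = ¥20; break-even price = ¥46

Shutdown price = min AVC. AVC = 70 - 20q + 2q^2, with vertex at q = 5 and minimum ¥20.
ATC = 144/q + 70 - 20q + 2q^2. Setting dATC/dq = −144/q^2 − 20 + 4q = 0 gives q = 6 (since 4·6^3 − 20·6^2 = 144).
min ATC = 144/6 + 70 − 20·6 + 2·6^2 = ¥46. That is the break-even price.
For ¥20 ≤ P < ¥46 the firm produces at a loss; below ¥20 it shuts down.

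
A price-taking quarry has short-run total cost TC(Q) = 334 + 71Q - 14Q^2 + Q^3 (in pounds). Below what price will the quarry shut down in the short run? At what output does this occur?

£22 per unit, at Q = 7

Short-run supply begins at min AVC. From VC = 71Q - 14Q^2 + Q^3, AVC = 71 - 14Q + Q^2.
dAVC/dQ = -14 + 2Q = 0 gives Q = 7. min AVC = 71 - 14·7 + 7^2 = 22.
So the shutdown price is £22.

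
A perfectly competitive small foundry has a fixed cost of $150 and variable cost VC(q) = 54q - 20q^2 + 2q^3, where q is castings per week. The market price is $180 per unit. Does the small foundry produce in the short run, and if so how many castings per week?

Produce at q = 9

From TC, MC = TC'(q) = 54 - 40q + 6q^2 and AVC = VC/q = 54 - 20q + 2q^2.
The AVC parabola has its vertex at q = 20/4 = 5, where AVC = 54 - 20·5 + 2·5^2 = $4.
P = $180 exceeds min AVC = $4, so the firm stays open.
Set P = MC: 180 = 54 - 40q + 6q^2 → -126 - 40q + 6q^2 = 0. The roots are q = -7/3 and q = 9; the profit-maximizing output is on the rising part of MC, so q* = 9.
Check: AVC at q = 9 is $36 ≤ P, so revenue covers variable cost.
Profit = P·q − TC = 180·9 − 474 = $1146.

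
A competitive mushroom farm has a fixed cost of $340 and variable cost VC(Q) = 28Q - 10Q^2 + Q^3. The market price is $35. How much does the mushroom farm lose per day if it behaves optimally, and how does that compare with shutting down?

Profit = -$144 at Q = 7

AVC = 28 - 10Q + Q^2; min AVC = $3 at Q = 5. Since P = $35 ≥ min AVC, the firm produces.
With MC = 28 - 20Q + 3Q^2, P = MC on the upward-sloping part at Q* = 7.
TR = 35·7 = 245. TC = 340 + 49 = 389. Profit = 245 − 389 = -$144.
By producing, the firm covers all variable cost plus $196 of fixed cost; shutting down would lose the full $340.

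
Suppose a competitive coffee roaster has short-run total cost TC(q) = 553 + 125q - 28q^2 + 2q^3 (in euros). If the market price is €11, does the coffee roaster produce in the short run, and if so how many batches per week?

Shut down

From TC, MC = TC'(q) = 125 - 56q + 6q^2 and AVC = VC/q = 125 - 28q + 2q^2.
The AVC parabola has its vertex at q = 28/4 = 7, where AVC = 125 - 28·7 + 2·7^2 = €27.
With P < min AVC (€11 < €27), every unit sold adds to the loss.
Shutting down limits the loss to fixed cost, €553.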